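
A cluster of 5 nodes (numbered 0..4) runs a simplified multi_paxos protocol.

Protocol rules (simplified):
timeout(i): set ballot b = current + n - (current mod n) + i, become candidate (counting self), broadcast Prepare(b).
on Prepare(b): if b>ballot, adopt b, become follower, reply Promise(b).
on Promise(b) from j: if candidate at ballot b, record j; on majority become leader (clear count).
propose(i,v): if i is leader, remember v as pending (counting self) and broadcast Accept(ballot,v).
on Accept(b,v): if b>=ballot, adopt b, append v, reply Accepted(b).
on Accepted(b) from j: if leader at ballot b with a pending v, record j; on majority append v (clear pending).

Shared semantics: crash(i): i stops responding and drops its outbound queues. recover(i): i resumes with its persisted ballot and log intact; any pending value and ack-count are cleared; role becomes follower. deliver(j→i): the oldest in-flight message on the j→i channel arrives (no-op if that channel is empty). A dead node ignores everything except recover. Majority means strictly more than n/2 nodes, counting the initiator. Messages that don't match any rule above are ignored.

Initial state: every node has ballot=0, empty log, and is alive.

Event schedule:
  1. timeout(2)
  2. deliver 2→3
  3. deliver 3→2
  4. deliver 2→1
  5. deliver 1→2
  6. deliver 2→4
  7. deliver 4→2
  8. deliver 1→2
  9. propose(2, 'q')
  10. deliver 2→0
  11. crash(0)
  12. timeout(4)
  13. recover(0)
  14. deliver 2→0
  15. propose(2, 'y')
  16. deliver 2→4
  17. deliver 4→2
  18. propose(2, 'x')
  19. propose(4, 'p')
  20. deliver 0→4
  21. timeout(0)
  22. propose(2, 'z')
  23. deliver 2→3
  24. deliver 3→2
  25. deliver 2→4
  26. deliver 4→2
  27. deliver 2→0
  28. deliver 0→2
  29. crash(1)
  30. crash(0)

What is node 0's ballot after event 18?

1. timeout(2):  <2:cand b7 ->
2. deliver 2→3:  <3:foll b7 ->
3. deliver 3→2:  nop
4. deliver 2→1:  <1:foll b7 ->
5. deliver 1→2:  <2:lead b7 ->
6. deliver 2→4:  <4:foll b7 ->
7. deliver 4→2:  nop
8. deliver 1→2:  nop
9. propose(2,'q'):  nop
10. deliver 2→0:  <0:foll b7 ->
11. crash(0):  <0:✗foll b7 ->
12. timeout(4):  <4:cand b14 ->
13. recover(0):  <0:foll b7 ->
14. deliver 2→0:  <0:foll b7 q>
15. propose(2,'y'):  nop
16. deliver 2→4:  nop
17. deliver 4→2:  <2:foll b14 ->
18. propose(2,'x'):  nop

7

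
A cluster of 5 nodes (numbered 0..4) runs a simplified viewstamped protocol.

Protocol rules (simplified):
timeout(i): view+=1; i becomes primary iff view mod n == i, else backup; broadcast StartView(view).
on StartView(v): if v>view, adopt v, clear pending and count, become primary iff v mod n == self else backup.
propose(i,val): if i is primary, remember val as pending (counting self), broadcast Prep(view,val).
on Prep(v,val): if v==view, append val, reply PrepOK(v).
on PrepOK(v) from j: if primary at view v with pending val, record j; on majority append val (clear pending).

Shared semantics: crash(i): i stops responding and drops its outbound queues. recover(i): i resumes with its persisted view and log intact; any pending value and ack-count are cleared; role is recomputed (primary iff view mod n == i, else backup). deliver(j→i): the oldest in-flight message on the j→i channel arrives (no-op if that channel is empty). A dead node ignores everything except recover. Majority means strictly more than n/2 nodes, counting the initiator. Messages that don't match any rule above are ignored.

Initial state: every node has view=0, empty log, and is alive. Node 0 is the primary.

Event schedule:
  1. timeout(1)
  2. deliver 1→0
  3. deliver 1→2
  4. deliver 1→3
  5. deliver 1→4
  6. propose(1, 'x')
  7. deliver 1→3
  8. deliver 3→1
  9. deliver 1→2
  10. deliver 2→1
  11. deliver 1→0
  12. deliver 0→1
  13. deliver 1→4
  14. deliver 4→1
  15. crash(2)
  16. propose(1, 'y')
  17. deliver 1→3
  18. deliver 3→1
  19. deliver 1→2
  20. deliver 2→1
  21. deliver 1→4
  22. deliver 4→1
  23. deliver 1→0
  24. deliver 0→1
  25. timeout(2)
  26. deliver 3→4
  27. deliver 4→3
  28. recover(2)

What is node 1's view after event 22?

e1 timeout(1): 1[prim,v=1,-]
e2 deliver 1→0: 0[back,v=1,-]
e3 deliver 1→2: 2[back,v=1,-]
e4 deliver 1→3: 3[back,v=1,-]
e5 deliver 1→4: 4[back,v=1,-]
e6 propose(1,'x'): ·
e7 deliver 1→3: 3[back,v=1,x]
e8 deliver 3→1: ·
e9 deliver 1→2: 2[back,v=1,x]
e10 deliver 2→1: 1[prim,v=1,x]
e11 deliver 1→0: 0[back,v=1,x]
e12 deliver 0→1: ·
e13 deliver 1→4: 4[back,v=1,x]
e14 deliver 4→1: ·
e15 crash(2): 2[✗back,v=1,x]
e16 propose(1,'y'): ·
e17 deliver 1→3: 3[back,v=1,x,y]
e18 deliver 3→1: ·
e19 deliver 1→2: ·
e20 deliver 2→1: ·
e21 deliver 1→4: 4[back,v=1,x,y]
e22 deliver 4→1: 1[prim,v=1,x,y]

1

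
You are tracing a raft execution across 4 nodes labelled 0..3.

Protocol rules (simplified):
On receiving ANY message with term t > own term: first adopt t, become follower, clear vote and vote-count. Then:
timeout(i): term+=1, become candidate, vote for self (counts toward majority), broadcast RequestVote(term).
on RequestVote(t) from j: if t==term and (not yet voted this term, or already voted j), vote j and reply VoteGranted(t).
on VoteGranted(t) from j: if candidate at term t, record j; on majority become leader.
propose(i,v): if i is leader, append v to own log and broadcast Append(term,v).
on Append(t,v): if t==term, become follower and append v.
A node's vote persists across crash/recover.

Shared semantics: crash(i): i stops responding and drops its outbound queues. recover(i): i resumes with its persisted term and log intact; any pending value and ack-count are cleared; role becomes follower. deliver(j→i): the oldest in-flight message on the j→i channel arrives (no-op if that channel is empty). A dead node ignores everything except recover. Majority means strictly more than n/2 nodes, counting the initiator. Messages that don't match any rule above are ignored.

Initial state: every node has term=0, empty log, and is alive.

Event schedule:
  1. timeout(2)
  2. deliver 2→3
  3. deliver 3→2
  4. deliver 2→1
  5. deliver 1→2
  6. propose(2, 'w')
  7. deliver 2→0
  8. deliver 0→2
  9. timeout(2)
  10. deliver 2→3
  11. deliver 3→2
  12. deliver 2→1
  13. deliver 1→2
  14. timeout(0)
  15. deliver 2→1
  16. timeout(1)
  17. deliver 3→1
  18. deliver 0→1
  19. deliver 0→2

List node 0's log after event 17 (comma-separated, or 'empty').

empty

1. timeout(2):  <2:cand t1 ->
2. deliver 2→3:  <3:foll t1 ->
3. deliver 3→2:  nop
4. deliver 2→1:  <1:foll t1 ->
5. deliver 1→2:  <2:lead t1 ->
6. propose(2,'w'):  <2:lead t1 w>
7. deliver 2→0:  <0:foll t1 ->
8. deliver 0→2:  nop
9. timeout(2):  <2:cand t2 w>
10. deliver 2→3:  <3:foll t1 w>
11. deliver 3→2:  nop
12. deliver 2→1:  <1:foll t1 w>
13. deliver 1→2:  nop
14. timeout(0):  <0:cand t2 ->
15. deliver 2→1:  <1:foll t2 w>
16. timeout(1):  <1:cand t3 w>
17. deliver 3→1:  nop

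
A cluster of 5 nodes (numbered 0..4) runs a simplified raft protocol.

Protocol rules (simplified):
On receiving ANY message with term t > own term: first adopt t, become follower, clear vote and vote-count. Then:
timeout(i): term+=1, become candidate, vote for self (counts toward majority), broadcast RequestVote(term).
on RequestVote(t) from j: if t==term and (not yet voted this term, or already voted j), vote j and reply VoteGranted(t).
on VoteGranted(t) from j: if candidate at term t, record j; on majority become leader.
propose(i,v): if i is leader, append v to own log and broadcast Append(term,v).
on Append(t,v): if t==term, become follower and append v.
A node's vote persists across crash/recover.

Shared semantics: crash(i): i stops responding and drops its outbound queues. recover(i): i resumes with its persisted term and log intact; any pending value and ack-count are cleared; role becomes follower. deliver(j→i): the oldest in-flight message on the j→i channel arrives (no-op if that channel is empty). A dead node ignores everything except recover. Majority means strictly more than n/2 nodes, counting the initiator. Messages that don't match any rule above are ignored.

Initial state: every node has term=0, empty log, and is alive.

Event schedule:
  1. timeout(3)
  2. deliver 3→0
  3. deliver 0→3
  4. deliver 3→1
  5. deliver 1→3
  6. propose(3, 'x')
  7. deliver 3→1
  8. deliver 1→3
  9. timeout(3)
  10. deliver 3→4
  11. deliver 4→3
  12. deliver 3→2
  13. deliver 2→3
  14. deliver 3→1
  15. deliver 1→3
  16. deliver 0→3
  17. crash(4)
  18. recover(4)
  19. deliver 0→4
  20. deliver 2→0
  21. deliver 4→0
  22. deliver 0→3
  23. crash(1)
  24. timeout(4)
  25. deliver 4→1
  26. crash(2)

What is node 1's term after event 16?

[1] timeout(3) → N3(cand t1 [-])
[2] deliver 3→0 → N0(foll t1 [-])
[3] deliver 0→3 → ∅
[4] deliver 3→1 → N1(foll t1 [-])
[5] deliver 1→3 → N3(lead t1 [-])
[6] propose(3,'x') → N3(lead t1 [x])
[7] deliver 3→1 → N1(foll t1 [x])
[8] deliver 1→3 → ∅
[9] timeout(3) → N3(cand t2 [x])
[10] deliver 3→4 → N4(foll t1 [-])
[11] deliver 4→3 → ∅
[12] deliver 3→2 → N2(foll t1 [-])
[13] deliver 2→3 → ∅
[14] deliver 3→1 → N1(foll t2 [x])
[15] deliver 1→3 → ∅
[16] deliver 0→3 → ∅

2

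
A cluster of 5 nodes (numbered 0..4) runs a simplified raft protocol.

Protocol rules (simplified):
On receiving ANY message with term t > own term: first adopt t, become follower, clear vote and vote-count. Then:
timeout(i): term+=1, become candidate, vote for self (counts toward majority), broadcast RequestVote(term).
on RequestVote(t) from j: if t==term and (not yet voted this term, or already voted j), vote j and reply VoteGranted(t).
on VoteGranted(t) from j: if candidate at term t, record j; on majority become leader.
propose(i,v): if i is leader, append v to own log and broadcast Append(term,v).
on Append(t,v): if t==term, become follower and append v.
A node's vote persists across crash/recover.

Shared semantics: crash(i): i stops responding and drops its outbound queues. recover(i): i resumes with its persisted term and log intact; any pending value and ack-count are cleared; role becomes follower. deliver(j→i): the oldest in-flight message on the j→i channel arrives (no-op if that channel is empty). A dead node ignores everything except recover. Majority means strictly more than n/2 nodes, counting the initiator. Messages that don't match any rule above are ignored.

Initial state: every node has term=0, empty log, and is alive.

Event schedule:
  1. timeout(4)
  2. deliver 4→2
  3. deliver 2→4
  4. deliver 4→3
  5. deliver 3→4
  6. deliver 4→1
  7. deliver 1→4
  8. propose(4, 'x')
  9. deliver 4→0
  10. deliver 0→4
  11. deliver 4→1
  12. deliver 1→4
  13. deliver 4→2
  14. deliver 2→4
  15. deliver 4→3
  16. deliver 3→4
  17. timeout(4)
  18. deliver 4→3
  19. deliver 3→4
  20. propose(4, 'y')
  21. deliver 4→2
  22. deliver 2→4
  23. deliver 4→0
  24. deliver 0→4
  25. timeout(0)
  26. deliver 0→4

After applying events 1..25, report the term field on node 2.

after 1 — timeout(4): n4:cand/t1/[-]
after 2 — deliver 4→2: n2:foll/t1/[-]
after 3 — deliver 2→4: ·
after 4 — deliver 4→3: n3:foll/t1/[-]
after 5 — deliver 3→4: n4:lead/t1/[-]
after 6 — deliver 4→1: n1:foll/t1/[-]
after 7 — deliver 1→4: ·
after 8 — propose(4,'x'): n4:lead/t1/[x]
after 9 — deliver 4→0: n0:foll/t1/[-]
after 10 — deliver 0→4: ·
after 11 — deliver 4→1: n1:foll/t1/[x]
after 12 — deliver 1→4: ·
after 13 — deliver 4→2: n2:foll/t1/[x]
after 14 — deliver 2→4: ·
after 15 — deliver 4→3: n3:foll/t1/[x]
after 16 — deliver 3→4: ·
after 17 — timeout(4): n4:cand/t2/[x]
after 18 — deliver 4→3: n3:foll/t2/[x]
after 19 — deliver 3→4: ·
after 20 — propose(4,'y'): ·
after 21 — deliver 4→2: n2:foll/t2/[x]
after 22 — deliver 2→4: n4:lead/t2/[x]
after 23 — deliver 4→0: n0:foll/t1/[x]
after 24 — deliver 0→4: ·
after 25 — timeout(0): n0:cand/t2/[x]

2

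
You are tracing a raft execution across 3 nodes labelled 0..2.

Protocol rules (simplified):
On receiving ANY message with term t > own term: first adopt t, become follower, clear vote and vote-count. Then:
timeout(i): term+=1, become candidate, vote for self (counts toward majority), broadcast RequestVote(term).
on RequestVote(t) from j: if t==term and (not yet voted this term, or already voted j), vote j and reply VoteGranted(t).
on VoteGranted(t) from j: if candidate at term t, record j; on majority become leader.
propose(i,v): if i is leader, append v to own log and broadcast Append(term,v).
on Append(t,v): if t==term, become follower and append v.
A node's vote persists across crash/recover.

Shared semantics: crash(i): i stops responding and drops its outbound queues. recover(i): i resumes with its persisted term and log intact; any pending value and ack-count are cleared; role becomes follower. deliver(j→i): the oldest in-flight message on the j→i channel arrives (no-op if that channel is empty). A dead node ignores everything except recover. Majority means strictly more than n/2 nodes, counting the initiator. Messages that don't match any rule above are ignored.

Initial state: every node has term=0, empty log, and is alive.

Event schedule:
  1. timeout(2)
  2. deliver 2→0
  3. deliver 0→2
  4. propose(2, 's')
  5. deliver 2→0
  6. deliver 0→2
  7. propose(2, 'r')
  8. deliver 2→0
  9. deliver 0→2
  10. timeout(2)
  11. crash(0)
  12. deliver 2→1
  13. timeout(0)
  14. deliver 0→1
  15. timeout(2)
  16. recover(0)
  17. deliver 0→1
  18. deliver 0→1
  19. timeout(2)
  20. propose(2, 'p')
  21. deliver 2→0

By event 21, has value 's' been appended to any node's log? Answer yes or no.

[1] timeout(2) → N2(cand t1 [-])
[2] deliver 2→0 → N0(foll t1 [-])
[3] deliver 0→2 → N2(lead t1 [-])
[4] propose(2,'s') → N2(lead t1 [s])
[5] deliver 2→0 → N0(foll t1 [s])
[6] deliver 0→2 → ∅
[7] propose(2,'r') → N2(lead t1 [s,r])
[8] deliver 2→0 → N0(foll t1 [s,r])
[9] deliver 0→2 → ∅
[10] timeout(2) → N2(cand t2 [s,r])
[11] crash(0) → N0(✗foll t1 [s,r])
[12] deliver 2→1 → N1(foll t1 [-])
[13] timeout(0) → ∅
[14] deliver 0→1 → ∅
[15] timeout(2) → N2(cand t3 [s,r])
[16] recover(0) → N0(foll t1 [s,r])
[17] deliver 0→1 → ∅
[18] deliver 0→1 → ∅
[19] timeout(2) → N2(cand t4 [s,r])
[20] propose(2,'p') → ∅
[21] deliver 2→0 → N0(foll t2 [s,r])

yes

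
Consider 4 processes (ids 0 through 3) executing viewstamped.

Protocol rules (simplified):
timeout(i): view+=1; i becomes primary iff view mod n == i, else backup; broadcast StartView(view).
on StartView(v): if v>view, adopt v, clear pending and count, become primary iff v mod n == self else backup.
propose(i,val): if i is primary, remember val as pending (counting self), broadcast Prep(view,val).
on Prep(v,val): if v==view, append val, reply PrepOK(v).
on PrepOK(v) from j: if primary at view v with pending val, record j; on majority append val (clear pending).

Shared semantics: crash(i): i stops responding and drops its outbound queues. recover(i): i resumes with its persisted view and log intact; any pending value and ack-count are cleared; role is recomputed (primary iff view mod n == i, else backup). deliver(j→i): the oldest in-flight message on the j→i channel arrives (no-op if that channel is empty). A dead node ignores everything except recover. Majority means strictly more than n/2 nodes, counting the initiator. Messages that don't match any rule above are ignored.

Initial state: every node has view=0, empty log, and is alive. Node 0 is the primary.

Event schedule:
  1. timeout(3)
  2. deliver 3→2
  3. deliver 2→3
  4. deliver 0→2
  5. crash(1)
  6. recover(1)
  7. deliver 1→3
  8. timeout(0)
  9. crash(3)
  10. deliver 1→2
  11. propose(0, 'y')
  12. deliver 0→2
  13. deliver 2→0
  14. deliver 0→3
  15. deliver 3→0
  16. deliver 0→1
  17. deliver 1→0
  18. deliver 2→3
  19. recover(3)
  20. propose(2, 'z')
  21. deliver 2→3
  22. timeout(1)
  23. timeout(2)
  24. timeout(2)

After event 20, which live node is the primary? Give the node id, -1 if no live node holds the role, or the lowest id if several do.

1

e1 timeout(3): 3[back,v=1,-]
e2 deliver 3→2: 2[back,v=1,-]
e3 deliver 2→3: ·
e4 deliver 0→2: ·
e5 crash(1): 1[✗back,v=0,-]
e6 recover(1): 1[back,v=0,-]
e7 deliver 1→3: ·
e8 timeout(0): 0[back,v=1,-]
e9 crash(3): 3[✗back,v=1,-]
e10 deliver 1→2: ·
e11 propose(0,'y'): ·
e12 deliver 0→2: ·
e13 deliver 2→0: ·
e14 deliver 0→3: ·
e15 deliver 3→0: ·
e16 deliver 0→1: 1[prim,v=1,-]
e17 deliver 1→0: ·
e18 deliver 2→3: ·
e19 recover(3): 3[back,v=1,-]
e20 propose(2,'z'): ·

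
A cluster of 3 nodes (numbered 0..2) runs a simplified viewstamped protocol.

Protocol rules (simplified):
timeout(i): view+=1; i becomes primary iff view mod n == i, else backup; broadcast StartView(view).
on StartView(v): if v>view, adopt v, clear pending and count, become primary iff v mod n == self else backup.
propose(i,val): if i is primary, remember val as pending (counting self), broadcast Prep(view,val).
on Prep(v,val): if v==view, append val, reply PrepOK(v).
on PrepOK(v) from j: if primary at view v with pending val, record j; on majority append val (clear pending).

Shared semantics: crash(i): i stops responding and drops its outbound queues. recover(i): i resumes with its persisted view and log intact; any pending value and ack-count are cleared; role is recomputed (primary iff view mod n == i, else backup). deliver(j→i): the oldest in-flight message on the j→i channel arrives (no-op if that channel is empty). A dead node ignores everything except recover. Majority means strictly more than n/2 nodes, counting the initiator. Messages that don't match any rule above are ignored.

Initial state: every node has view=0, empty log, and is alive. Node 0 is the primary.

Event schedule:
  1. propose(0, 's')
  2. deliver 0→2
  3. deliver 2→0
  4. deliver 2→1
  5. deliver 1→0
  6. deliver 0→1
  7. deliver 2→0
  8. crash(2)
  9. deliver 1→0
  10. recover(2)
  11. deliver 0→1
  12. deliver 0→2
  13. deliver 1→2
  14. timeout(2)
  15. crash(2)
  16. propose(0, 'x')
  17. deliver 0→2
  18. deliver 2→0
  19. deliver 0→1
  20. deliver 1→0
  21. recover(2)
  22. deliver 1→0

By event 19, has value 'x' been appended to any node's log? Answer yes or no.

yes

e1 propose(0,'s'): ·
e2 deliver 0→2: 2[back,v=0,s]
e3 deliver 2→0: 0[prim,v=0,s]
e4 deliver 2→1: ·
e5 deliver 1→0: ·
e6 deliver 0→1: 1[back,v=0,s]
e7 deliver 2→0: ·
e8 crash(2): 2[✗back,v=0,s]
e9 deliver 1→0: ·
e10 recover(2): 2[back,v=0,s]
e11 deliver 0→1: ·
e12 deliver 0→2: ·
e13 deliver 1→2: ·
e14 timeout(2): 2[back,v=1,s]
e15 crash(2): 2[✗back,v=1,s]
e16 propose(0,'x'): ·
e17 deliver 0→2: ·
e18 deliver 2→0: ·
e19 deliver 0→1: 1[back,v=0,s,x]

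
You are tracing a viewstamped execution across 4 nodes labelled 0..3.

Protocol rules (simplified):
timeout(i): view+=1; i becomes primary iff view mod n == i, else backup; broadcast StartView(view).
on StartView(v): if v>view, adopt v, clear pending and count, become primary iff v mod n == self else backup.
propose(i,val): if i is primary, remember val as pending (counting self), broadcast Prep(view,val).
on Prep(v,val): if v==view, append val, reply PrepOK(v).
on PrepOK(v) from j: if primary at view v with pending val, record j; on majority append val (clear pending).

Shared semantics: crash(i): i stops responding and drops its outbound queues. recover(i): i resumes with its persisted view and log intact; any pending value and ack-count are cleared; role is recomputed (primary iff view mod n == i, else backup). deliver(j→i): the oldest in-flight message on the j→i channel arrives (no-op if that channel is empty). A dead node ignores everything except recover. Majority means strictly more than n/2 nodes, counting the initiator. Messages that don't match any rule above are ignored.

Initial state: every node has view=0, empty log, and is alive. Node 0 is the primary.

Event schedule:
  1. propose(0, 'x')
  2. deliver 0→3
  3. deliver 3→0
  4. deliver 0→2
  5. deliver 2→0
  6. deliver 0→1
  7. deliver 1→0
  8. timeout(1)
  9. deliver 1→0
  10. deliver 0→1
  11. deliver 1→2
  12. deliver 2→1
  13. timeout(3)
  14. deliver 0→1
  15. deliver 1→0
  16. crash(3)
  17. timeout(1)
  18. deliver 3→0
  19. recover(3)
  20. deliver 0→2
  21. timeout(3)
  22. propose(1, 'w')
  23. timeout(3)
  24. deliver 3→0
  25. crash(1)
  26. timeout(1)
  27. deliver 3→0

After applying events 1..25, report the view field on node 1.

2

1. propose(0,'x'):  nop
2. deliver 0→3:  <3:back v0 x>
3. deliver 3→0:  nop
4. deliver 0→2:  <2:back v0 x>
5. deliver 2→0:  <0:prim v0 x>
6. deliver 0→1:  <1:back v0 x>
7. deliver 1→0:  nop
8. timeout(1):  <1:prim v1 x>
9. deliver 1→0:  <0:back v1 x>
10. deliver 0→1:  nop
11. deliver 1→2:  <2:back v1 x>
12. deliver 2→1:  nop
13. timeout(3):  <3:back v1 x>
14. deliver 0→1:  nop
15. deliver 1→0:  nop
16. crash(3):  <3:✗back v1 x>
17. timeout(1):  <1:back v2 x>
18. deliver 3→0:  nop
19. recover(3):  <3:back v1 x>
20. deliver 0→2:  nop
21. timeout(3):  <3:back v2 x>
22. propose(1,'w'):  nop
23. timeout(3):  <3:prim v3 x>
24. deliver 3→0:  <0:back v2 x>
25. crash(1):  <1:✗back v2 x>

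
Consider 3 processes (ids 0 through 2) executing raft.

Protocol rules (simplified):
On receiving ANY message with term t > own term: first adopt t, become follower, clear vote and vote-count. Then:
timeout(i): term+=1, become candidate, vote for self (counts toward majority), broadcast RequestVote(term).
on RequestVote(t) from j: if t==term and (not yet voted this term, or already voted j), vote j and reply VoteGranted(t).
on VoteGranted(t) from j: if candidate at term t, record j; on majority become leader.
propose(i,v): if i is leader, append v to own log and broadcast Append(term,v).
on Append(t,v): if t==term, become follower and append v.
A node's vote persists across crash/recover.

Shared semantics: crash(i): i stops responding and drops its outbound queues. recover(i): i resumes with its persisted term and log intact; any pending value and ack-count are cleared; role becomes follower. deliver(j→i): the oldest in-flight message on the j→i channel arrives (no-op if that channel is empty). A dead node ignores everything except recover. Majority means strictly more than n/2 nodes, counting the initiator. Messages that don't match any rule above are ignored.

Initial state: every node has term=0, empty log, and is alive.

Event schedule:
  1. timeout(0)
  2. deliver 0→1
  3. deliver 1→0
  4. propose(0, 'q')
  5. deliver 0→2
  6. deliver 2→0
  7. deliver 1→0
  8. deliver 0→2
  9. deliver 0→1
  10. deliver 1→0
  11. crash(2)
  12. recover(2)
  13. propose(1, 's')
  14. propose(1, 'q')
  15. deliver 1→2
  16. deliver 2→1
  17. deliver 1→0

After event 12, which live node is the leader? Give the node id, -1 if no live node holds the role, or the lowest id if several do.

0

[1] timeout(0) → N0(cand t1 [-])
[2] deliver 0→1 → N1(foll t1 [-])
[3] deliver 1→0 → N0(lead t1 [-])
[4] propose(0,'q') → N0(lead t1 [q])
[5] deliver 0→2 → N2(foll t1 [-])
[6] deliver 2→0 → ∅
[7] deliver 1→0 → ∅
[8] deliver 0→2 → N2(foll t1 [q])
[9] deliver 0→1 → N1(foll t1 [q])
[10] deliver 1→0 → ∅
[11] crash(2) → N2(✗foll t1 [q])
[12] recover(2) → N2(foll t1 [q])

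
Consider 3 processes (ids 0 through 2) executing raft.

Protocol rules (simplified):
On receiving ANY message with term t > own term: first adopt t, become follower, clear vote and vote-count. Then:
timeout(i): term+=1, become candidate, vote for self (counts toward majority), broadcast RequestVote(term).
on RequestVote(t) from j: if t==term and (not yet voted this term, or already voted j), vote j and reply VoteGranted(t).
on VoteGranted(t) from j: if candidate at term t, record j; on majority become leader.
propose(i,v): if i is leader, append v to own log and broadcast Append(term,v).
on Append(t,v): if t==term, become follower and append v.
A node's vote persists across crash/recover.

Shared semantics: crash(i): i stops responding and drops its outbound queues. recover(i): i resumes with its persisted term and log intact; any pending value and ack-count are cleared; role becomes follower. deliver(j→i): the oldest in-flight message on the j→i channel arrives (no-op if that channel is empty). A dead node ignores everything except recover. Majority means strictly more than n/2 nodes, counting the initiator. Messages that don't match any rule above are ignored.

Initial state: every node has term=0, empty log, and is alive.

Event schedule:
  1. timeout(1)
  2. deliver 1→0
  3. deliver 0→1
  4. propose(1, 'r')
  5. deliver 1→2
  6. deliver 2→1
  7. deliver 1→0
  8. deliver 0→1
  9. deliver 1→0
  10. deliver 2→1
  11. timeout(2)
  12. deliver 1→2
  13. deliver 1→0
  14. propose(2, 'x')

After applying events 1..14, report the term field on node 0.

after 1 — timeout(1): n1:cand/t1/[-]
after 2 — deliver 1→0: n0:foll/t1/[-]
after 3 — deliver 0→1: n1:lead/t1/[-]
after 4 — propose(1,'r'): n1:lead/t1/[r]
after 5 — deliver 1→2: n2:foll/t1/[-]
after 6 — deliver 2→1: ·
after 7 — deliver 1→0: n0:foll/t1/[r]
after 8 — deliver 0→1: ·
after 9 — deliver 1→0: ·
after 10 — deliver 2→1: ·
after 11 — timeout(2): n2:cand/t2/[-]
after 12 — deliver 1→2: ·
after 13 — deliver 1→0: ·
after 14 — propose(2,'x'): ·

1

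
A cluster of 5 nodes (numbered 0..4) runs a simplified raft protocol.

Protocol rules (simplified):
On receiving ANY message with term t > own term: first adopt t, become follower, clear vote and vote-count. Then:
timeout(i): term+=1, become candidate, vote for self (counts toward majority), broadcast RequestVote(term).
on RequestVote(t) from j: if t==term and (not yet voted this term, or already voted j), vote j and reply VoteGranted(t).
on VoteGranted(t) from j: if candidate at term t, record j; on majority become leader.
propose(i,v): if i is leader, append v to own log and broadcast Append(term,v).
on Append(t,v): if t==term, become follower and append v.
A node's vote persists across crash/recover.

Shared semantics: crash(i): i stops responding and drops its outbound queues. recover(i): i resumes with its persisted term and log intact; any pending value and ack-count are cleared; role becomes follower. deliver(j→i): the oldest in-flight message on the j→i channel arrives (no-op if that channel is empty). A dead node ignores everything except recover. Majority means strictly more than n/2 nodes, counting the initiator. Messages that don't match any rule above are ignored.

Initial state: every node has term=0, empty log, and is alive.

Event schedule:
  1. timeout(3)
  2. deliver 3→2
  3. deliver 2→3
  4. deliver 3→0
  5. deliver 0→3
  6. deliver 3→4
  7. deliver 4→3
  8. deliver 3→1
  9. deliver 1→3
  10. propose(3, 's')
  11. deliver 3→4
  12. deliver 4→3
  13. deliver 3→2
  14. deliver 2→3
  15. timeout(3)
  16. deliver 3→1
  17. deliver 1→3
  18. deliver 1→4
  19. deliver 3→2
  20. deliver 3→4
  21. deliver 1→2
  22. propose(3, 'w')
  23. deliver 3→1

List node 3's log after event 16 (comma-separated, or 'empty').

s

1. timeout(3):  <3:cand t1 ->
2. deliver 3→2:  <2:foll t1 ->
3. deliver 2→3:  nop
4. deliver 3→0:  <0:foll t1 ->
5. deliver 0→3:  <3:lead t1 ->
6. deliver 3→4:  <4:foll t1 ->
7. deliver 4→3:  nop
8. deliver 3→1:  <1:foll t1 ->
9. deliver 1→3:  nop
10. propose(3,'s'):  <3:lead t1 s>
11. deliver 3→4:  <4:foll t1 s>
12. deliver 4→3:  nop
13. deliver 3→2:  <2:foll t1 s>
14. deliver 2→3:  nop
15. timeout(3):  <3:cand t2 s>
16. deliver 3→1:  <1:foll t1 s>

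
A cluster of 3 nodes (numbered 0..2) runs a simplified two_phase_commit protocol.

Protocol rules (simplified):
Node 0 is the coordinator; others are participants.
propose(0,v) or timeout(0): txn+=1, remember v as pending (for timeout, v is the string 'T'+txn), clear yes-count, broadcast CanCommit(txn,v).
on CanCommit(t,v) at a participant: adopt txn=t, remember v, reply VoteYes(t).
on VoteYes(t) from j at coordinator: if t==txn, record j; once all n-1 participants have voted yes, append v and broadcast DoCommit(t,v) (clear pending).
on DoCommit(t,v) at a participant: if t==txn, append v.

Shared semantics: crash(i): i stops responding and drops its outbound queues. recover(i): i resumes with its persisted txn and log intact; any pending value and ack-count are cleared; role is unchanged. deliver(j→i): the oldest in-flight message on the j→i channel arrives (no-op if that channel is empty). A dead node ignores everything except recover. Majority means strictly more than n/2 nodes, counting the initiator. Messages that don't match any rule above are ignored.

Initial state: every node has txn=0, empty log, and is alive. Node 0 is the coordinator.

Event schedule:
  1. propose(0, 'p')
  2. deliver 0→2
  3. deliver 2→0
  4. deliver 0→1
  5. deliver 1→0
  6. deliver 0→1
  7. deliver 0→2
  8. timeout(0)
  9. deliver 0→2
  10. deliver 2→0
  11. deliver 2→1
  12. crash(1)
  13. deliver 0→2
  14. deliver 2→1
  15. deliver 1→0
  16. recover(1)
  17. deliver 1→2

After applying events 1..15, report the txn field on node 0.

2

1. propose(0,'p'):  <0:coor t1 ->
2. deliver 0→2:  <2:part t1 ->
3. deliver 2→0:  nop
4. deliver 0→1:  <1:part t1 ->
5. deliver 1→0:  <0:coor t1 p>
6. deliver 0→1:  <1:part t1 p>
7. deliver 0→2:  <2:part t1 p>
8. timeout(0):  <0:coor t2 p>
9. deliver 0→2:  <2:part t2 p>
10. deliver 2→0:  nop
11. deliver 2→1:  nop
12. crash(1):  <1:✗part t1 p>
13. deliver 0→2:  nop
14. deliver 2→1:  nop
15. deliver 1→0:  nop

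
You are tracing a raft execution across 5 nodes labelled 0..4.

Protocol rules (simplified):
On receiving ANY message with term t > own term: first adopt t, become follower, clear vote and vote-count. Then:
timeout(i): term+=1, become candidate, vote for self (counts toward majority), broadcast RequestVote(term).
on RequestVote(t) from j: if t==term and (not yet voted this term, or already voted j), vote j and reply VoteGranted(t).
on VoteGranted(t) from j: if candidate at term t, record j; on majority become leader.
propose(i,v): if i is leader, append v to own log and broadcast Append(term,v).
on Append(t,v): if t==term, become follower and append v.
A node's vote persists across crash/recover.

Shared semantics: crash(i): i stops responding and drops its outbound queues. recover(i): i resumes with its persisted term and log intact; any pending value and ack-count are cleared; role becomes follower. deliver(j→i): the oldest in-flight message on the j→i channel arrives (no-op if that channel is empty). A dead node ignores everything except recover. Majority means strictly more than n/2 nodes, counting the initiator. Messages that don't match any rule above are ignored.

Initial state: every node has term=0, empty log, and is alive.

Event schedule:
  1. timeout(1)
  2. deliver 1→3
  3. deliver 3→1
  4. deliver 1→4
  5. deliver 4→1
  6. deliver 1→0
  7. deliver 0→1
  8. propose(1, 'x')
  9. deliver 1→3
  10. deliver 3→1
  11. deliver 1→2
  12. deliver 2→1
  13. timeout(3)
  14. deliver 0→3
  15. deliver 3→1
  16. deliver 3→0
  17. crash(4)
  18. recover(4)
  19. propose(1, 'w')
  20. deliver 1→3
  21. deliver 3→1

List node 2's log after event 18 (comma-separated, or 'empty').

step 1 timeout(1): 1={cand,t=1,log=-}
step 2 deliver 1→3: 3={foll,t=1,log=-}
step 3 deliver 3→1: —
step 4 deliver 1→4: 4={foll,t=1,log=-}
step 5 deliver 4→1: 1={lead,t=1,log=-}
step 6 deliver 1→0: 0={foll,t=1,log=-}
step 7 deliver 0→1: —
step 8 propose(1,'x'): 1={lead,t=1,log=x}
step 9 deliver 1→3: 3={foll,t=1,log=x}
step 10 deliver 3→1: —
step 11 deliver 1→2: 2={foll,t=1,log=-}
step 12 deliver 2→1: —
step 13 timeout(3): 3={cand,t=2,log=x}
step 14 deliver 0→3: —
step 15 deliver 3→1: 1={foll,t=2,log=x}
step 16 deliver 3→0: 0={foll,t=2,log=-}
step 17 crash(4): 4={✗foll,t=1,log=-}
step 18 recover(4): 4={foll,t=1,log=-}

empty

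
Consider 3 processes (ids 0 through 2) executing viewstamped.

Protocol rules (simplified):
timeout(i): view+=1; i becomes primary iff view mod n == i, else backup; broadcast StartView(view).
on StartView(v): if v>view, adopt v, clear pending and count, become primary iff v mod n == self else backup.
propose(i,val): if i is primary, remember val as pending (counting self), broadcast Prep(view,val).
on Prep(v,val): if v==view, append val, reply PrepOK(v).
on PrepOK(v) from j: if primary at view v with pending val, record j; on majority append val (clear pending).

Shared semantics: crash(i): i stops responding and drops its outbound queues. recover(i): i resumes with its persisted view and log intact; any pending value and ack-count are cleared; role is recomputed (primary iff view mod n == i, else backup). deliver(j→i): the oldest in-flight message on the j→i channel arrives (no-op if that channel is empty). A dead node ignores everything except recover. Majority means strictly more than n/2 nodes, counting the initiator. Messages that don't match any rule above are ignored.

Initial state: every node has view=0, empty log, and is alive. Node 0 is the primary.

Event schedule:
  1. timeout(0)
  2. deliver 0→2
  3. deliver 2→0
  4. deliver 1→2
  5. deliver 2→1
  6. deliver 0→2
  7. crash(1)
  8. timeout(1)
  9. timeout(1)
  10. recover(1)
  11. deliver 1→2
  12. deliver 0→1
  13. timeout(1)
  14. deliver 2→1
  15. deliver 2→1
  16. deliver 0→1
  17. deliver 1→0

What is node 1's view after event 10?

e1 timeout(0): 0[back,v=1,-]
e2 deliver 0→2: 2[back,v=1,-]
e3 deliver 2→0: ·
e4 deliver 1→2: ·
e5 deliver 2→1: ·
e6 deliver 0→2: ·
e7 crash(1): 1[✗back,v=0,-]
e8 timeout(1): ·
e9 timeout(1): ·
e10 recover(1): 1[back,v=0,-]

0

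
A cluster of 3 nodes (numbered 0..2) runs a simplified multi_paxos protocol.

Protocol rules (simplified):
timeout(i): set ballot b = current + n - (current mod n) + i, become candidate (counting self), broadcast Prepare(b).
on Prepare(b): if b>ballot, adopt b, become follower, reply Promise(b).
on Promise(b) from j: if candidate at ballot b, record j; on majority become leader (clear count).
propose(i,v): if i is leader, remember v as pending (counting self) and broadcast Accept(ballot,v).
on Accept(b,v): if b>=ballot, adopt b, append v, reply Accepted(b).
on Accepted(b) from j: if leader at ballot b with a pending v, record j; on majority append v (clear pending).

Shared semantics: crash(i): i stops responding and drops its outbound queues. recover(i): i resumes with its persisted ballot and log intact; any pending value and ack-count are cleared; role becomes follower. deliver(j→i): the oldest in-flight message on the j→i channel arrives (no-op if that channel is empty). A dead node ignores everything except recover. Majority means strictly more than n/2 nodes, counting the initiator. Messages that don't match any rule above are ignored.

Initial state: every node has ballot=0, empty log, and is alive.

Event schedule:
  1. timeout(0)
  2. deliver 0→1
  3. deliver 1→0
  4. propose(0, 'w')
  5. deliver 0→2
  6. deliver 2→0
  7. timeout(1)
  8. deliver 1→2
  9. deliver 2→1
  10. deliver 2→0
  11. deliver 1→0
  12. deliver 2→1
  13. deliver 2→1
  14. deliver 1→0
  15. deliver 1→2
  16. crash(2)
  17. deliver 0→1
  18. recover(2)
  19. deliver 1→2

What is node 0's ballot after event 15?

7

after 1 — timeout(0): n0:cand/b3/[-]
after 2 — deliver 0→1: n1:foll/b3/[-]
after 3 — deliver 1→0: n0:lead/b3/[-]
after 4 — propose(0,'w'): ·
after 5 — deliver 0→2: n2:foll/b3/[-]
after 6 — deliver 2→0: ·
after 7 — timeout(1): n1:cand/b7/[-]
after 8 — deliver 1→2: n2:foll/b7/[-]
after 9 — deliver 2→1: n1:lead/b7/[-]
after 10 — deliver 2→0: ·
after 11 — deliver 1→0: n0:foll/b7/[-]
after 12 — deliver 2→1: ·
after 13 — deliver 2→1: ·
after 14 — deliver 1→0: ·
after 15 — deliver 1→2: ·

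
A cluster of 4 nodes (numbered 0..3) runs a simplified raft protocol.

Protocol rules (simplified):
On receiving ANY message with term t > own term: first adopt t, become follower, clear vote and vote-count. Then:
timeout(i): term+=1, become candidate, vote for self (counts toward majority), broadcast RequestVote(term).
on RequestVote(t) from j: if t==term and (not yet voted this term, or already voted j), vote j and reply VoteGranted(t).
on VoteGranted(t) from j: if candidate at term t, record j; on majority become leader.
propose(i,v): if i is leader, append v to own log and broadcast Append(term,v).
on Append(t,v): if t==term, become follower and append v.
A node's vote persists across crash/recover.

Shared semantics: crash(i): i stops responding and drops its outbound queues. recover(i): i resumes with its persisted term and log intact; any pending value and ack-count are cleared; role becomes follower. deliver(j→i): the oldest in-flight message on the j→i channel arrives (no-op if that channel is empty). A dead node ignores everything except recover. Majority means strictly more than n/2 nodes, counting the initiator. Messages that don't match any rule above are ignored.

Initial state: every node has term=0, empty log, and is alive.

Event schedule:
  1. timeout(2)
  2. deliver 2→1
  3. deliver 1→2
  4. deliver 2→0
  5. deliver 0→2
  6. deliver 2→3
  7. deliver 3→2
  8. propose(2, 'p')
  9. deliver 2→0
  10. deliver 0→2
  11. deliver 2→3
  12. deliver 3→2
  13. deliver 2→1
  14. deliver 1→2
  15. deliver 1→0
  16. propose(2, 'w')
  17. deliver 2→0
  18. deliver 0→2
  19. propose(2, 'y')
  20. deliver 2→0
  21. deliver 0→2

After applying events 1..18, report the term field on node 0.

1

[1] timeout(2) → N2(cand t1 [-])
[2] deliver 2→1 → N1(foll t1 [-])
[3] deliver 1→2 → ∅
[4] deliver 2→0 → N0(foll t1 [-])
[5] deliver 0→2 → N2(lead t1 [-])
[6] deliver 2→3 → N3(foll t1 [-])
[7] deliver 3→2 → ∅
[8] propose(2,'p') → N2(lead t1 [p])
[9] deliver 2→0 → N0(foll t1 [p])
[10] deliver 0→2 → ∅
[11] deliver 2→3 → N3(foll t1 [p])
[12] deliver 3→2 → ∅
[13] deliver 2→1 → N1(foll t1 [p])
[14] deliver 1→2 → ∅
[15] deliver 1→0 → ∅
[16] propose(2,'w') → N2(lead t1 [p,w])
[17] deliver 2→0 → N0(foll t1 [p,w])
[18] deliver 0→2 → ∅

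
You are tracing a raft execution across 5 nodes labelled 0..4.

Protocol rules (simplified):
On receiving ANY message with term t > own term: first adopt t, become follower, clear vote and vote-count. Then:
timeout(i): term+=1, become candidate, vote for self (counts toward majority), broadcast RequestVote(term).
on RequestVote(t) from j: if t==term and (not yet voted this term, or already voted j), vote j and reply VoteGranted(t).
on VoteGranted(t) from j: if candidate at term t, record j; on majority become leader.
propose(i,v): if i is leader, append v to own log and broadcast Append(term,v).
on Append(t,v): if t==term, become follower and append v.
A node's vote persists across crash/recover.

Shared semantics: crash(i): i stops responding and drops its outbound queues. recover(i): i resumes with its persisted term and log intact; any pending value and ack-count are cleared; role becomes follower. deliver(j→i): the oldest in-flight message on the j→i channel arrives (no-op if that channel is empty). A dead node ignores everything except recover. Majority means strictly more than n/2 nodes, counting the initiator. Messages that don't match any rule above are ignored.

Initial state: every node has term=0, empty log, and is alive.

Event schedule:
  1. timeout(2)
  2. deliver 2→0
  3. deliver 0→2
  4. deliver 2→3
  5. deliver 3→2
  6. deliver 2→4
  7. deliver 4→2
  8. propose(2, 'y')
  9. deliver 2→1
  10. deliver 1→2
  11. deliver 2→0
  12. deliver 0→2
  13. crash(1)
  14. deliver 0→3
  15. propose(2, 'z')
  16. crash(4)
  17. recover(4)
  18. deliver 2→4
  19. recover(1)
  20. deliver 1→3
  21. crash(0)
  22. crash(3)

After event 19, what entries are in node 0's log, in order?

[1] timeout(2) → N2(cand t1 [-])
[2] deliver 2→0 → N0(foll t1 [-])
[3] deliver 0→2 → ∅
[4] deliver 2→3 → N3(foll t1 [-])
[5] deliver 3→2 → N2(lead t1 [-])
[6] deliver 2→4 → N4(foll t1 [-])
[7] deliver 4→2 → ∅
[8] propose(2,'y') → N2(lead t1 [y])
[9] deliver 2→1 → N1(foll t1 [-])
[10] deliver 1→2 → ∅
[11] deliver 2→0 → N0(foll t1 [y])
[12] deliver 0→2 → ∅
[13] crash(1) → N1(✗foll t1 [-])
[14] deliver 0→3 → ∅
[15] propose(2,'z') → N2(lead t1 [y,z])
[16] crash(4) → N4(✗foll t1 [-])
[17] recover(4) → N4(foll t1 [-])
[18] deliver 2→4 → N4(foll t1 [y])
[19] recover(1) → N1(foll t1 [-])

y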